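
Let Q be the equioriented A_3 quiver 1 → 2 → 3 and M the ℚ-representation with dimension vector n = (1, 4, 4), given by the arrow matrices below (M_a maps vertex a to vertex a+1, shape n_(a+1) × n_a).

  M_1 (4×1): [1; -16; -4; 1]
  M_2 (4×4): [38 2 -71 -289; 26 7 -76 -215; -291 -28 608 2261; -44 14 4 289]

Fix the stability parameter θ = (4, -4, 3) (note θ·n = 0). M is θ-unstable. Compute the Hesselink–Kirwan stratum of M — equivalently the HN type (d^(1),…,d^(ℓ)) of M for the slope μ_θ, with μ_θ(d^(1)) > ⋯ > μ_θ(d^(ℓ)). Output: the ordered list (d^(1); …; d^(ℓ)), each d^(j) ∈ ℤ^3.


Interval decomposition of M: I[1,3], I[2,3]^3.
HN type (ℓ=3): μ^(1)=3; μ^(2)=0; μ^(3)=-4

((0, 0, 4); (1, 1, 0); (0, 3, 0))


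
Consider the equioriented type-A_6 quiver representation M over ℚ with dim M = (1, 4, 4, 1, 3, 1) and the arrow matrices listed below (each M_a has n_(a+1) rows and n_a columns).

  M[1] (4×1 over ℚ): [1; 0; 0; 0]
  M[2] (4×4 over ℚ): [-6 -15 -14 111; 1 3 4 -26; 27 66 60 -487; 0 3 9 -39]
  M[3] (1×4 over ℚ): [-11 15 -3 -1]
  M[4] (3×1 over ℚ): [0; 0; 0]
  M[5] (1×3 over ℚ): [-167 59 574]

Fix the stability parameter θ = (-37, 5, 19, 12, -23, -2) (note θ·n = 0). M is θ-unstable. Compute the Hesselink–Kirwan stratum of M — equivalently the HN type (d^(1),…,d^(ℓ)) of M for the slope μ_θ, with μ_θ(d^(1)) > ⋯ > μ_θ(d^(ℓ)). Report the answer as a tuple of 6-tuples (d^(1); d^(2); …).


Interval decomposition of M: I[1,3], I[2,3]^2, I[2,4], I[5,5]^2, I[5,6].
HN type (ℓ=6): μ^(1)=19; μ^(2)=31/2; μ^(3)=5; μ^(4)=-2; μ^(5)=-23; μ^(6)=-37

((0, 0, 3, 0, 0, 0); (0, 0, 1, 1, 0, 0); (0, 4, 0, 0, 0, 0); (0, 0, 0, 0, 0, 1); (0, 0, 0, 0, 3, 0); (1, 0, 0, 0, 0, 0))


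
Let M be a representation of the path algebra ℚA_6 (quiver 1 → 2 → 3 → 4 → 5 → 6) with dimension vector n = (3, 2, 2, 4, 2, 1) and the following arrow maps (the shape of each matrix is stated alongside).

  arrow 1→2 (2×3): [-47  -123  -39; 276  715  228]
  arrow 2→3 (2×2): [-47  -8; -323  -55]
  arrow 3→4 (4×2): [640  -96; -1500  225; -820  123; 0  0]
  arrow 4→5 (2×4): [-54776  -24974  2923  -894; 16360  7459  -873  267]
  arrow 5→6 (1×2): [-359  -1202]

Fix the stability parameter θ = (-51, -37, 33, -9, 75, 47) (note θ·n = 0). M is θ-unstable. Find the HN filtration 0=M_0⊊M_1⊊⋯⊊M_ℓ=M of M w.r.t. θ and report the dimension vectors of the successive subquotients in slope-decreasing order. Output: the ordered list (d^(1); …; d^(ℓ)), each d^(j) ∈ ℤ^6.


Via rank(M_{q-1}∘⋯∘M_p): M ≅ I[1,1], I[1,3], I[1,6], I[4,4]^2, I[4,5].
μ_θ-semistable layers: μ^(1)=75; μ^(2)=61; μ^(3)=33; μ^(4)=12; μ^(5)=-9; μ^(6)=-37; μ^(7)=-51

((0, 0, 0, 0, 1, 0); (0, 0, 0, 0, 1, 1); (0, 0, 1, 0, 0, 0); (0, 0, 1, 1, 0, 0); (0, 0, 0, 3, 0, 0); (0, 2, 0, 0, 0, 0); (3, 0, 0, 0, 0, 0))


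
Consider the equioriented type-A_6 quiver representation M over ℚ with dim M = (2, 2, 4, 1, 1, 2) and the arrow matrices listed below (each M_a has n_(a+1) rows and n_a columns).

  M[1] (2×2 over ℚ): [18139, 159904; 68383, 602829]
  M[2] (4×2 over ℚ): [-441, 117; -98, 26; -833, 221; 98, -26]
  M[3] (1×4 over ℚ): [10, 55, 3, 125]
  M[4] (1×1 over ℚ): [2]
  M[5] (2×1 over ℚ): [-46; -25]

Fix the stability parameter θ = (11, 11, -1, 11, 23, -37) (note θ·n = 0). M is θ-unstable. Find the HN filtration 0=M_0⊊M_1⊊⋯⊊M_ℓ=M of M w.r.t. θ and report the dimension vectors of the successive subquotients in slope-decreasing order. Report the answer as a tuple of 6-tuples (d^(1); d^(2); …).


Barcode: M ≅ I[1,2], I[1,6], I[3,3]^3, I[6,6]. HN layers by μ_θ (4 steps, strictly decreasing):
  μ^(1)=11; μ^(2)=3; μ^(3)=-1; μ^(4)=-37

((1, 1, 0, 0, 0, 0); (1, 1, 1, 1, 1, 1); (0, 0, 3, 0, 0, 0); (0, 0, 0, 0, 0, 1))


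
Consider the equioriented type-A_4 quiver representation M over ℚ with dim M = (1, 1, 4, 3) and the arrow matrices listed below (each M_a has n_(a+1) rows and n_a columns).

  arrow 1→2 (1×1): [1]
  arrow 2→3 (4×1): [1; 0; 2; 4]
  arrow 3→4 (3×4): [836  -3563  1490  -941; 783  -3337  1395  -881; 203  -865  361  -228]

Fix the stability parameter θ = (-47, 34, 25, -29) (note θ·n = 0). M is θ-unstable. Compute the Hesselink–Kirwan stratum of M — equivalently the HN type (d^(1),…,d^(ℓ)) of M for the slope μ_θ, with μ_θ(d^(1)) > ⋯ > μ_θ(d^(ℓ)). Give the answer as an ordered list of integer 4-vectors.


Interval decomposition of M: I[1,4], I[3,3], I[3,4]^2.
HN type (ℓ=4): μ^(1)=25; μ^(2)=10; μ^(3)=-2; μ^(4)=-47

((0, 0, 1, 0); (0, 1, 1, 1); (0, 0, 2, 2); (1, 0, 0, 0))


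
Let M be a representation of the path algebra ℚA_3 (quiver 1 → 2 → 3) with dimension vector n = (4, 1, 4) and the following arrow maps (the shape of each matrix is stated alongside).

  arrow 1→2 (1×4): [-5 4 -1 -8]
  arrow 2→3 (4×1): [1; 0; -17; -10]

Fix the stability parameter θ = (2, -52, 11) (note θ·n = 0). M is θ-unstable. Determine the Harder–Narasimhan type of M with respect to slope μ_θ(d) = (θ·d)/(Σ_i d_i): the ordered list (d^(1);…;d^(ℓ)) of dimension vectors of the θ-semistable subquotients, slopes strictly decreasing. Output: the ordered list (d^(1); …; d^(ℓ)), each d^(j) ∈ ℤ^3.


Barcode: M ≅ I[1,1]^3, I[1,3], I[3,3]^3. HN layers by μ_θ (3 steps, strictly decreasing):
  μ^(1)=11; μ^(2)=2; μ^(3)=-25

((0, 0, 4); (3, 0, 0); (1, 1, 0))


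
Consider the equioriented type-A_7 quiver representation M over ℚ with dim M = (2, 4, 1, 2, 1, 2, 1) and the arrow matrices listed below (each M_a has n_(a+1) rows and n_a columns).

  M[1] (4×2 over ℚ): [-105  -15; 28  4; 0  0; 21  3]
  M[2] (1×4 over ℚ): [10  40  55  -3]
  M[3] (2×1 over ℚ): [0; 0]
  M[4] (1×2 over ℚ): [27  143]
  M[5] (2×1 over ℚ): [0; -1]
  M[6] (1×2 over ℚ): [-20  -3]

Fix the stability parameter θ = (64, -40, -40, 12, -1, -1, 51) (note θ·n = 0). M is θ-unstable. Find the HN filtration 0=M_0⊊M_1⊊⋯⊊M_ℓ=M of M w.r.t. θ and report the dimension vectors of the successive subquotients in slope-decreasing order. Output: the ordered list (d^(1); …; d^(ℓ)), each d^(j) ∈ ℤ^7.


Barcode: M ≅ I[1,1], I[1,3], I[2,2]^3, I[4,4], I[4,7], I[6,6]. HN layers by μ_θ (7 steps, strictly decreasing):
  μ^(1)=64; μ^(2)=51; μ^(3)=12; μ^(4)=10/3; μ^(5)=-1; μ^(6)=-16/3; μ^(7)=-40

((1, 0, 0, 0, 0, 0, 0); (0, 0, 0, 0, 0, 0, 1); (0, 0, 0, 1, 0, 0, 0); (0, 0, 0, 1, 1, 1, 0); (0, 0, 0, 0, 0, 1, 0); (1, 1, 1, 0, 0, 0, 0); (0, 3, 0, 0, 0, 0, 0))


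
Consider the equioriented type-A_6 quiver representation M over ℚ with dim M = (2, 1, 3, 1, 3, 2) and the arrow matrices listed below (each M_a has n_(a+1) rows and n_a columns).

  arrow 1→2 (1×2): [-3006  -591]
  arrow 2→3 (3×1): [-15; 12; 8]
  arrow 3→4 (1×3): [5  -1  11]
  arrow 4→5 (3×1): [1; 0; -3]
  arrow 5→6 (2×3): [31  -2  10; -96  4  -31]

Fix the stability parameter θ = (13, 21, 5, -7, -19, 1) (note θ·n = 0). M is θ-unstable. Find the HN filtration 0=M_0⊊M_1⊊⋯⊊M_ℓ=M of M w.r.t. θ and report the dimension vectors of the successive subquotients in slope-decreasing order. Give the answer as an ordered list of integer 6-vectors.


Interval decomposition of M: I[1,1], I[1,6], I[3,3]^2, I[5,5], I[5,6].
HN type (ℓ=5): μ^(1)=13; μ^(2)=5; μ^(3)=7/3; μ^(4)=1; μ^(5)=-19

((1, 0, 0, 0, 0, 0); (0, 0, 2, 0, 0, 0); (1, 1, 1, 1, 1, 1); (0, 0, 0, 0, 0, 1); (0, 0, 0, 0, 2, 0))


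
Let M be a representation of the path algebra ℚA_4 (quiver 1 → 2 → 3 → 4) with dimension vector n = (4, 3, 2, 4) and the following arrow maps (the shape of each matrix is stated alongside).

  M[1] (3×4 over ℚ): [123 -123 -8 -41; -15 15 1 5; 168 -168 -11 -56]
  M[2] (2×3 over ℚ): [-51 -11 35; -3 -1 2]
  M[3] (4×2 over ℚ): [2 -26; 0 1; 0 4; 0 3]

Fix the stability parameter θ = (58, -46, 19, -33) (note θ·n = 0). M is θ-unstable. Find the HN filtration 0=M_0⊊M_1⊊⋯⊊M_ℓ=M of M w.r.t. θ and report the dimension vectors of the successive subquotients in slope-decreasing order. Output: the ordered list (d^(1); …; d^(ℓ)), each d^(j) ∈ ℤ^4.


Barcode: M ≅ I[1,1]^2, I[1,4]^2, I[2,2], I[4,4]^2. HN layers by μ_θ (4 steps, strictly decreasing):
  μ^(1)=58; μ^(2)=-1/2; μ^(3)=-33; μ^(4)=-46

((2, 0, 0, 0); (2, 2, 2, 2); (0, 0, 0, 2); (0, 1, 0, 0))


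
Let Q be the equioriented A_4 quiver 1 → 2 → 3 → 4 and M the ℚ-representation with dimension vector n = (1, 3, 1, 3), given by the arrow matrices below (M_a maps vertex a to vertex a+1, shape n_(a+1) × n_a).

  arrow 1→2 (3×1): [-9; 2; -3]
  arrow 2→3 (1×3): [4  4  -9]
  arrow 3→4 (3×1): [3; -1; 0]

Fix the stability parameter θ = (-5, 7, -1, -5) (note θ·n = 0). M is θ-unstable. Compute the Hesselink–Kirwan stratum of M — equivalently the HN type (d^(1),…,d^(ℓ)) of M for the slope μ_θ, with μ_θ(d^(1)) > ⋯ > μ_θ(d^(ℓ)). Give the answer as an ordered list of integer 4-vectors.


Interval decomposition of M: I[1,4], I[2,2]^2, I[4,4]^2.
HN type (ℓ=3): μ^(1)=7; μ^(2)=1/3; μ^(3)=-5

((0, 2, 0, 0); (0, 1, 1, 1); (1, 0, 0, 2))


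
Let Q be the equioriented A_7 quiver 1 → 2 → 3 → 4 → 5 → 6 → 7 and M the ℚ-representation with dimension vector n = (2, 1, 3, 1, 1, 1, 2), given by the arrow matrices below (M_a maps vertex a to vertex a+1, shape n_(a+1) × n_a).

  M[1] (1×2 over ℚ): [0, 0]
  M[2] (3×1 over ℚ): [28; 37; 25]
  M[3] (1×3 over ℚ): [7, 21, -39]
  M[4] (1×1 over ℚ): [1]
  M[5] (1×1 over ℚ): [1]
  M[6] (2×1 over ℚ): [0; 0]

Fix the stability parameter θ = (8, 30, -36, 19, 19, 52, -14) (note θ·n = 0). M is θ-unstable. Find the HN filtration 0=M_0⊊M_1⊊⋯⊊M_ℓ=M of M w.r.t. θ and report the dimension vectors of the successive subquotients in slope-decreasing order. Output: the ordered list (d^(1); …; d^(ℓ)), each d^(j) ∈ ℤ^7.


Via rank(M_{q-1}∘⋯∘M_p): M ≅ I[1,1]^2, I[2,6], I[3,3]^2, I[7,7]^2.
μ_θ-semistable layers: μ^(1)=52; μ^(2)=19; μ^(3)=8; μ^(4)=-3; μ^(5)=-14; μ^(6)=-36

((0, 0, 0, 0, 0, 1, 0); (0, 0, 0, 1, 1, 0, 0); (2, 0, 0, 0, 0, 0, 0); (0, 1, 1, 0, 0, 0, 0); (0, 0, 0, 0, 0, 0, 2); (0, 0, 2, 0, 0, 0, 0))


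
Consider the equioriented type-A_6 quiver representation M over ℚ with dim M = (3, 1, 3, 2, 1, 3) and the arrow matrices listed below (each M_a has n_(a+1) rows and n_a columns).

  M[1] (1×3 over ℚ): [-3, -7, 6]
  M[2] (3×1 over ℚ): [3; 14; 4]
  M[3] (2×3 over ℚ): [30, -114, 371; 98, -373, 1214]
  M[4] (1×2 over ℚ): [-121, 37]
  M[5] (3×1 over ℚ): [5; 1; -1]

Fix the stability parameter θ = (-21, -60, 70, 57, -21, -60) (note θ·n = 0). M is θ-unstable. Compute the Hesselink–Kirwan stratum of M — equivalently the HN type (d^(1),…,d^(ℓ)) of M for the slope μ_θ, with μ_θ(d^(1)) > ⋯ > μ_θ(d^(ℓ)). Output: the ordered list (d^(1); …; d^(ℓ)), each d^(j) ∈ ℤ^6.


Via rank(M_{q-1}∘⋯∘M_p): M ≅ I[1,1]^2, I[1,6], I[3,3], I[3,4], I[6,6]^2.
μ_θ-semistable layers: μ^(1)=70; μ^(2)=127/2; μ^(3)=23/2; μ^(4)=-21; μ^(5)=-81/2; μ^(6)=-60

((0, 0, 1, 0, 0, 0); (0, 0, 1, 1, 0, 0); (0, 0, 1, 1, 1, 1); (2, 0, 0, 0, 0, 0); (1, 1, 0, 0, 0, 0); (0, 0, 0, 0, 0, 2))


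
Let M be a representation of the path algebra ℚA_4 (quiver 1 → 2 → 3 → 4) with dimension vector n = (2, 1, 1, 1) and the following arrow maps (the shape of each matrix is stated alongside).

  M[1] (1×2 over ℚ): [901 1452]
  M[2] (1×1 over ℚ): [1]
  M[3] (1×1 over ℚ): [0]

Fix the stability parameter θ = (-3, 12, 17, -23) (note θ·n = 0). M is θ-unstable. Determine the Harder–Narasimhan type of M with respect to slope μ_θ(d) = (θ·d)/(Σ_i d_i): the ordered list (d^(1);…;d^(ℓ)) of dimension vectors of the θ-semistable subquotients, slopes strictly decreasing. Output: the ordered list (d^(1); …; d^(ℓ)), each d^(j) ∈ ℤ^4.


Via rank(M_{q-1}∘⋯∘M_p): M ≅ I[1,1], I[1,3], I[4,4].
μ_θ-semistable layers: μ^(1)=17; μ^(2)=12; μ^(3)=-3; μ^(4)=-23

((0, 0, 1, 0); (0, 1, 0, 0); (2, 0, 0, 0); (0, 0, 0, 1))


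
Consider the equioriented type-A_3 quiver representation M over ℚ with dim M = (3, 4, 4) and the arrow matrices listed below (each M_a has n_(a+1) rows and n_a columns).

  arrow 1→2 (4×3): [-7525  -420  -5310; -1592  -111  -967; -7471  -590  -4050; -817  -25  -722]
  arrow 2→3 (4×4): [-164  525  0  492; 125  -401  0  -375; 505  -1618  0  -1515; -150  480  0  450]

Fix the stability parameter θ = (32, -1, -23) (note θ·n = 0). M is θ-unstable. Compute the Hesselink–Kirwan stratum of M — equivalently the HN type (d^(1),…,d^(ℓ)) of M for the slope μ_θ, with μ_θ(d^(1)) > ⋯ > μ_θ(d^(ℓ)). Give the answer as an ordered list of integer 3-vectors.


Barcode: M ≅ I[1,2], I[1,3]^2, I[2,2], I[3,3]^2. HN layers by μ_θ (4 steps, strictly decreasing):
  μ^(1)=31/2; μ^(2)=8/3; μ^(3)=-1; μ^(4)=-23

((1, 1, 0); (2, 2, 2); (0, 1, 0); (0, 0, 2))


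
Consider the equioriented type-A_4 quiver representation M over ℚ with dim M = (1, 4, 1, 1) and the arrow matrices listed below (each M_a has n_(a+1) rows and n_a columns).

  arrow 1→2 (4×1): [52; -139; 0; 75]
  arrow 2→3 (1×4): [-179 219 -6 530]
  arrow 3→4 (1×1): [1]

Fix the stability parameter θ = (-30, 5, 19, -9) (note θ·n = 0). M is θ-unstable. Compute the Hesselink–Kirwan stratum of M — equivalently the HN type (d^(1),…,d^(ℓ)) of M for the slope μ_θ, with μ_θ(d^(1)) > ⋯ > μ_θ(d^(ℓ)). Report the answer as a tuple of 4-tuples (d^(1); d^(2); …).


Interval decomposition of M: I[1,4], I[2,2]^3.
HN type (ℓ=2): μ^(1)=5; μ^(2)=-30

((0, 4, 1, 1); (1, 0, 0, 0))


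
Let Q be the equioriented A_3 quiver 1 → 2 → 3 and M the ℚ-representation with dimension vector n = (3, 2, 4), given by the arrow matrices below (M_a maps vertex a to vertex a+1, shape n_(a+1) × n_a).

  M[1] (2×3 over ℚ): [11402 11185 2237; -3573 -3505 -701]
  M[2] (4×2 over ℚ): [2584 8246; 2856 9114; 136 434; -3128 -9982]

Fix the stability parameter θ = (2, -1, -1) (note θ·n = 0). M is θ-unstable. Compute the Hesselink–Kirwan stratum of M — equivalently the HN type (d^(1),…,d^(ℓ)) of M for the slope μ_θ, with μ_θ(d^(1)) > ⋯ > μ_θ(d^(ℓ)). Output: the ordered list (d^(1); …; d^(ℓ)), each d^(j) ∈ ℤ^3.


Barcode: M ≅ I[1,1], I[1,2], I[1,3], I[3,3]^3. HN layers by μ_θ (4 steps, strictly decreasing):
  μ^(1)=2; μ^(2)=1/2; μ^(3)=0; μ^(4)=-1

((1, 0, 0); (1, 1, 0); (1, 1, 1); (0, 0, 3))


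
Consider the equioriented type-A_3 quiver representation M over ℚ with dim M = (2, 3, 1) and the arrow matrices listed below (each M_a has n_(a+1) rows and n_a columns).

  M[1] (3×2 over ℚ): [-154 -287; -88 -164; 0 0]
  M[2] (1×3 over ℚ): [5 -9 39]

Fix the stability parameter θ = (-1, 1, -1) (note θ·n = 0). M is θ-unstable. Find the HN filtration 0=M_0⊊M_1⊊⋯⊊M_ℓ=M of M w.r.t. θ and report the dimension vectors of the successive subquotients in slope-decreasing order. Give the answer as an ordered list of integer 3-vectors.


Barcode: M ≅ I[1,1], I[1,3], I[2,2]^2. HN layers by μ_θ (3 steps, strictly decreasing):
  μ^(1)=1; μ^(2)=0; μ^(3)=-1

((0, 2, 0); (0, 1, 1); (2, 0, 0))


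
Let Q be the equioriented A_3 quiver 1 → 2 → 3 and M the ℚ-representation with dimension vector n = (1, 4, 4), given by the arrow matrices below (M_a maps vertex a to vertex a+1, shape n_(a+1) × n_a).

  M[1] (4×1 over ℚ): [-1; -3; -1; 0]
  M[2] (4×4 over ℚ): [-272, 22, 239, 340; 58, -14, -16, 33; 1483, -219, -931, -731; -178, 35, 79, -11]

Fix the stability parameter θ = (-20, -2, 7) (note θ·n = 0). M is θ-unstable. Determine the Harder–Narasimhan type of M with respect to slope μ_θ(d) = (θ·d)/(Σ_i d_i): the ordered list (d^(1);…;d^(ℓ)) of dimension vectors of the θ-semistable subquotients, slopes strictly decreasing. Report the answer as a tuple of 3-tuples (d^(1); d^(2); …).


Via rank(M_{q-1}∘⋯∘M_p): M ≅ I[1,3], I[2,3]^3.
μ_θ-semistable layers: μ^(1)=7; μ^(2)=-2; μ^(3)=-20

((0, 0, 4); (0, 4, 0); (1, 0, 0))


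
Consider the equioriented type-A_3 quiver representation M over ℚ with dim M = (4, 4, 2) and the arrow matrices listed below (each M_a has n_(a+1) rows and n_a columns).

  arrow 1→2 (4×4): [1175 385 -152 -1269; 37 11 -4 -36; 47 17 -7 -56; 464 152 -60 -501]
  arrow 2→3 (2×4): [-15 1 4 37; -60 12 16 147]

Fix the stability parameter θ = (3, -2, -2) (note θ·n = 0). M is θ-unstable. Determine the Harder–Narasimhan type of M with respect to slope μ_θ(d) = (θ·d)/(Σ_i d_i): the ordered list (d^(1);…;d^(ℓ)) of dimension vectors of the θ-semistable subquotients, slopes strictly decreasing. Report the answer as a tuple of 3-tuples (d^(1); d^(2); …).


Interval decomposition of M: I[1,1], I[1,2], I[1,3]^2, I[2,2].
HN type (ℓ=4): μ^(1)=3; μ^(2)=1/2; μ^(3)=-1/3; μ^(4)=-2

((1, 0, 0); (1, 1, 0); (2, 2, 2); (0, 1, 0))


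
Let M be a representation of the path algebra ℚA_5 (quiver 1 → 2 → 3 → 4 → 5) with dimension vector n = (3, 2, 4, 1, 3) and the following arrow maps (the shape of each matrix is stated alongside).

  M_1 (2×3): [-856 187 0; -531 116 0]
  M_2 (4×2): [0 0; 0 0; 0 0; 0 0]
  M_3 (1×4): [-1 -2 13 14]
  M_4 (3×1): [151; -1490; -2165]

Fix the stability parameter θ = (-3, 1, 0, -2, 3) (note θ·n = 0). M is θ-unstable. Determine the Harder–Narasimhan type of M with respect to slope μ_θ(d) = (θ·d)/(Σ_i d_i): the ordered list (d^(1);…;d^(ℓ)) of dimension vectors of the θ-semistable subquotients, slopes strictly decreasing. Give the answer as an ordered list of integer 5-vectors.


Interval decomposition of M: I[1,1], I[1,2]^2, I[3,3]^3, I[3,5], I[5,5]^2.
HN type (ℓ=5): μ^(1)=3; μ^(2)=1; μ^(3)=0; μ^(4)=-1; μ^(5)=-3

((0, 0, 0, 0, 3); (0, 2, 0, 0, 0); (0, 0, 3, 0, 0); (0, 0, 1, 1, 0); (3, 0, 0, 0, 0))


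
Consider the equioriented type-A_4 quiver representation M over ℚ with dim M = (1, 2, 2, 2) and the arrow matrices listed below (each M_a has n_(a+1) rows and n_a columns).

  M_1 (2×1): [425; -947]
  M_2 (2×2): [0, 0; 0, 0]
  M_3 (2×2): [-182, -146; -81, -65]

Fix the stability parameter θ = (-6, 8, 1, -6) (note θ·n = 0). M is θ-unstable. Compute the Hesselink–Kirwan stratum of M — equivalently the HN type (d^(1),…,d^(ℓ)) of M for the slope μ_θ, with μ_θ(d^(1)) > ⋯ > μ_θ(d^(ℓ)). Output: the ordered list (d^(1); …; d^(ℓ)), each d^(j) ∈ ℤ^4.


Via rank(M_{q-1}∘⋯∘M_p): M ≅ I[1,2], I[2,2], I[3,4]^2.
μ_θ-semistable layers: μ^(1)=8; μ^(2)=-5/2; μ^(3)=-6

((0, 2, 0, 0); (0, 0, 2, 2); (1, 0, 0, 0))


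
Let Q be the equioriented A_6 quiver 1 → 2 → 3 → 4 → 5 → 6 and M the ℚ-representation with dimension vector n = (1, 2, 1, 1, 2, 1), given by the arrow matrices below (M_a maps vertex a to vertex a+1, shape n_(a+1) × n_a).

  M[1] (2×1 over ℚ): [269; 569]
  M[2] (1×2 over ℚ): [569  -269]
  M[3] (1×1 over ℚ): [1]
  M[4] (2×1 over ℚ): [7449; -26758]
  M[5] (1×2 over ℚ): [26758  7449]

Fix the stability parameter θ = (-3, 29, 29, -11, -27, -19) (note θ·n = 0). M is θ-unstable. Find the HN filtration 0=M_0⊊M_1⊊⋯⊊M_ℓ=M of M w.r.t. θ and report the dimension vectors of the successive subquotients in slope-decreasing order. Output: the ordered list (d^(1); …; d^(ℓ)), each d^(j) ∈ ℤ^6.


Barcode: M ≅ I[1,2], I[2,5], I[5,6]. HN layers by μ_θ (5 steps, strictly decreasing):
  μ^(1)=29; μ^(2)=5; μ^(3)=-3; μ^(4)=-19; μ^(5)=-27

((0, 1, 0, 0, 0, 0); (0, 1, 1, 1, 1, 0); (1, 0, 0, 0, 0, 0); (0, 0, 0, 0, 0, 1); (0, 0, 0, 0, 1, 0))


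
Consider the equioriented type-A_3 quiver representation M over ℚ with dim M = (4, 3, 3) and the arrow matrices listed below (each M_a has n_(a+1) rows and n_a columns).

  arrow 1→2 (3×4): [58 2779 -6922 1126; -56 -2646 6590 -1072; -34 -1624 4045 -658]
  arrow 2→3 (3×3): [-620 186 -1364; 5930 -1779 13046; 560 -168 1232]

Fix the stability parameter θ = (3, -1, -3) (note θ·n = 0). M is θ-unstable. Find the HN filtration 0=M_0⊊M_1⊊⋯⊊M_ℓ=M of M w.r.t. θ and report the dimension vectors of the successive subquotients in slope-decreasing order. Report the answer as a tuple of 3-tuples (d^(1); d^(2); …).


Interval decomposition of M: I[1,1]^2, I[1,2]^2, I[2,3], I[3,3]^2.
HN type (ℓ=4): μ^(1)=3; μ^(2)=1; μ^(3)=-2; μ^(4)=-3

((2, 0, 0); (2, 2, 0); (0, 1, 1); (0, 0, 2))


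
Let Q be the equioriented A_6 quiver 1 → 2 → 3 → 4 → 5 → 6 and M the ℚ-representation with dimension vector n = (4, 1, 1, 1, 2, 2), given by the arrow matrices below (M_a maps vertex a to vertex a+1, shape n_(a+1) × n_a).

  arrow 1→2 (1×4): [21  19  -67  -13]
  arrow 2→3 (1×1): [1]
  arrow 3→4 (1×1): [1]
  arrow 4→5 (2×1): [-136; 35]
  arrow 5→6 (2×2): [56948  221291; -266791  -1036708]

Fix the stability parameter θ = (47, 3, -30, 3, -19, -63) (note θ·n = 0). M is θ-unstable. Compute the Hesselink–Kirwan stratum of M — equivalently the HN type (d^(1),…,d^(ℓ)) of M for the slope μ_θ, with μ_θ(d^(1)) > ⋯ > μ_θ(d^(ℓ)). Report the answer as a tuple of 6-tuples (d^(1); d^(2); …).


Barcode: M ≅ I[1,1]^3, I[1,6], I[5,6]. HN layers by μ_θ (3 steps, strictly decreasing):
  μ^(1)=47; μ^(2)=-59/6; μ^(3)=-41

((3, 0, 0, 0, 0, 0); (1, 1, 1, 1, 1, 1); (0, 0, 0, 0, 1, 1))


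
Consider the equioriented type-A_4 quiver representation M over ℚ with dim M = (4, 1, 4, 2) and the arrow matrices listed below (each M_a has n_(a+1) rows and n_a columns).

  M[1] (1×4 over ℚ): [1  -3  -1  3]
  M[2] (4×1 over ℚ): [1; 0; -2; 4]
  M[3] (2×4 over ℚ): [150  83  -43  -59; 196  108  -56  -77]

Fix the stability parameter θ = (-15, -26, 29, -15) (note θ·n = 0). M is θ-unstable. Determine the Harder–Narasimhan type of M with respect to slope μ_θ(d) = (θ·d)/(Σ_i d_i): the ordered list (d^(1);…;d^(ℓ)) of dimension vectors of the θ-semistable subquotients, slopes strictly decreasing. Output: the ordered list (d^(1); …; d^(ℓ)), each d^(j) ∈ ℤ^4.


Interval decomposition of M: I[1,1]^3, I[1,3], I[3,3], I[3,4]^2.
HN type (ℓ=4): μ^(1)=29; μ^(2)=7; μ^(3)=-15; μ^(4)=-41/2

((0, 0, 2, 0); (0, 0, 2, 2); (3, 0, 0, 0); (1, 1, 0, 0))


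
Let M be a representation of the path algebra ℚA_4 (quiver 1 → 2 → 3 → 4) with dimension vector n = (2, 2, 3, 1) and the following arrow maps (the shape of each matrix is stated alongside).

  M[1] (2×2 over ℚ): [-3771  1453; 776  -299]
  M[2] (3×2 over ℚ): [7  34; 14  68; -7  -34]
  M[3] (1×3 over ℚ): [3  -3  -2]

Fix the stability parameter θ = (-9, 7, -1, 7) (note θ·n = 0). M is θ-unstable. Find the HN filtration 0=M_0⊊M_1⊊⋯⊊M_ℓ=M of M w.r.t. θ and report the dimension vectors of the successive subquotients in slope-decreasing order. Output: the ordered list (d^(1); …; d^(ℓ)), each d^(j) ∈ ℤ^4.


Interval decomposition of M: I[1,2], I[1,4], I[3,3]^2.
HN type (ℓ=4): μ^(1)=7; μ^(2)=3; μ^(3)=-1; μ^(4)=-9

((0, 1, 0, 1); (0, 1, 1, 0); (0, 0, 2, 0); (2, 0, 0, 0))


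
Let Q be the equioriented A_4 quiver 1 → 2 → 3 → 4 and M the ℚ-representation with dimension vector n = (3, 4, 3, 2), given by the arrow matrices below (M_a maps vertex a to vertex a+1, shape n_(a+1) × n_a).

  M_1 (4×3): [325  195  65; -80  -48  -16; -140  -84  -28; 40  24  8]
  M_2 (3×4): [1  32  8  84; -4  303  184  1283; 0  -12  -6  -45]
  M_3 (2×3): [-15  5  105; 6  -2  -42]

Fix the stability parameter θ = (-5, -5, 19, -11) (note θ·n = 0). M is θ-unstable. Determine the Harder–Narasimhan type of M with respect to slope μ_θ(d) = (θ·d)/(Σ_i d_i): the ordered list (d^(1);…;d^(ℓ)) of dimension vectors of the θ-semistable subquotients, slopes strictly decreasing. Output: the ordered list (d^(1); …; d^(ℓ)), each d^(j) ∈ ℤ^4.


Interval decomposition of M: I[1,1]^2, I[1,4], I[2,2], I[2,3]^2, I[4,4].
HN type (ℓ=4): μ^(1)=19; μ^(2)=4; μ^(3)=-5; μ^(4)=-11

((0, 0, 2, 0); (0, 0, 1, 1); (3, 4, 0, 0); (0, 0, 0, 1))


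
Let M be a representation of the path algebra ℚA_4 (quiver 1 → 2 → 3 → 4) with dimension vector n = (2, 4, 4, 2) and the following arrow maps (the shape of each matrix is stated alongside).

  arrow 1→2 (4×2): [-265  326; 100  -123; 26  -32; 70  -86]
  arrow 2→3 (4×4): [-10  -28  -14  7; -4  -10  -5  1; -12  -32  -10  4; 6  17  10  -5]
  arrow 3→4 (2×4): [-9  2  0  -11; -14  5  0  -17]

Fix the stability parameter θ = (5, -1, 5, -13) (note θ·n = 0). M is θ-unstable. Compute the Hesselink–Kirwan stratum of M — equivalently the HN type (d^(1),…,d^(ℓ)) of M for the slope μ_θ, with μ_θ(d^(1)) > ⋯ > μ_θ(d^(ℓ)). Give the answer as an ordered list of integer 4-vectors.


Via rank(M_{q-1}∘⋯∘M_p): M ≅ I[1,2], I[1,4], I[2,3], I[2,4], I[3,3].
μ_θ-semistable layers: μ^(1)=5; μ^(2)=2; μ^(3)=-1; μ^(4)=-3

((0, 0, 2, 0); (1, 1, 0, 0); (1, 2, 1, 1); (0, 1, 1, 1))


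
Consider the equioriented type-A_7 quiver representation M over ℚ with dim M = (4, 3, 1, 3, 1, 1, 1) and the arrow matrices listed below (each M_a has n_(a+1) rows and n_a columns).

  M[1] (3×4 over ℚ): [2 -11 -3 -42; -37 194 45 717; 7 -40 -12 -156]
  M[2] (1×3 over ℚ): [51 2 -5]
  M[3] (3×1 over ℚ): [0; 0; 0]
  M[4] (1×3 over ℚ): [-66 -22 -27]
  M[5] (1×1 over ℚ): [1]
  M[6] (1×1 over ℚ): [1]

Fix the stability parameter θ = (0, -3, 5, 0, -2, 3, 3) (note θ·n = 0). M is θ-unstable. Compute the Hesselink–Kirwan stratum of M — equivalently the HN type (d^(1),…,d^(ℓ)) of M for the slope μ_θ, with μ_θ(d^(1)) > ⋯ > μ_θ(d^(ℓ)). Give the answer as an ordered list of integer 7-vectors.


Via rank(M_{q-1}∘⋯∘M_p): M ≅ I[1,1], I[1,2]^2, I[1,3], I[4,4]^2, I[4,7].
μ_θ-semistable layers: μ^(1)=5; μ^(2)=3; μ^(3)=0; μ^(4)=-1; μ^(5)=-3/2

((0, 0, 1, 0, 0, 0, 0); (0, 0, 0, 0, 0, 1, 1); (1, 0, 0, 2, 0, 0, 0); (0, 0, 0, 1, 1, 0, 0); (3, 3, 0, 0, 0, 0, 0))


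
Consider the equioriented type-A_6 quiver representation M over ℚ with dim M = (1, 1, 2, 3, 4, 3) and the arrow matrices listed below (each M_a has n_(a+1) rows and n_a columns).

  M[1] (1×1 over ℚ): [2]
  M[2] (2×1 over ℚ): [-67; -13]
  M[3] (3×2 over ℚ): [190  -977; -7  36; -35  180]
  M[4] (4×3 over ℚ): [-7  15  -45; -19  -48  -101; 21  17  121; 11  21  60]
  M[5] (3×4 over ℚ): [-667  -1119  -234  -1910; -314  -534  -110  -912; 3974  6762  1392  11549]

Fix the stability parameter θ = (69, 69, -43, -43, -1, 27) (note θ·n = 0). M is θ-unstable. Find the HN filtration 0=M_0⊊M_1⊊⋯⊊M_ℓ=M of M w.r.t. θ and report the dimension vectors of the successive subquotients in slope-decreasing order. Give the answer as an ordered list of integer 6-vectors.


Interval decomposition of M: I[1,6], I[3,6], I[4,6], I[5,5].
HN type (ℓ=4): μ^(1)=27; μ^(2)=51/5; μ^(3)=-1; μ^(4)=-43

((0, 0, 0, 0, 0, 3); (1, 1, 1, 1, 1, 0); (0, 0, 0, 0, 3, 0); (0, 0, 1, 2, 0, 0))


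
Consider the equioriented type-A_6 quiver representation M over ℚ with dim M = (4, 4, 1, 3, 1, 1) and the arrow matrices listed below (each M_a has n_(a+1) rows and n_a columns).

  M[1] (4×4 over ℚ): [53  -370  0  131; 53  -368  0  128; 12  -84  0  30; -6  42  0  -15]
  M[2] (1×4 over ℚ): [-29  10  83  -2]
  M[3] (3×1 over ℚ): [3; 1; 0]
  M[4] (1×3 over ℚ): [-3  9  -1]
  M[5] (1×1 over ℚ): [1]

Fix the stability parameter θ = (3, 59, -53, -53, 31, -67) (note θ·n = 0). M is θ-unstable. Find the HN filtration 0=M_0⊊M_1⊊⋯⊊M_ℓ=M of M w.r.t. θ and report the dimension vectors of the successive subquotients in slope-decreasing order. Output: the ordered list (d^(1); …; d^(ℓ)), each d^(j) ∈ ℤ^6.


Barcode: M ≅ I[1,1]^2, I[1,2], I[1,4], I[2,2]^2, I[4,4], I[4,6]. HN layers by μ_θ (5 steps, strictly decreasing):
  μ^(1)=59; μ^(2)=3; μ^(3)=-11; μ^(4)=-18; μ^(5)=-53

((0, 3, 0, 0, 0, 0); (3, 0, 0, 0, 0, 0); (1, 1, 1, 1, 0, 0); (0, 0, 0, 0, 1, 1); (0, 0, 0, 2, 0, 0))


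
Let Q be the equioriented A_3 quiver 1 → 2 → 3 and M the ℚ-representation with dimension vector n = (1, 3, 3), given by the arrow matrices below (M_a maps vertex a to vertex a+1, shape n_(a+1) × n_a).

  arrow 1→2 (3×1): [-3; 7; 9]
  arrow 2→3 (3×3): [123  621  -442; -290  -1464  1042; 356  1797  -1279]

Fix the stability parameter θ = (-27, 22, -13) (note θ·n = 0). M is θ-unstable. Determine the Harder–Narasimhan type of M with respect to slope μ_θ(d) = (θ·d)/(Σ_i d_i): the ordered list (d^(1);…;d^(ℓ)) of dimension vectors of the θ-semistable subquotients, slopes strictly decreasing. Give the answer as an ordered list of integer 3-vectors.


Via rank(M_{q-1}∘⋯∘M_p): M ≅ I[1,2], I[2,3]^2, I[3,3].
μ_θ-semistable layers: μ^(1)=22; μ^(2)=9/2; μ^(3)=-13; μ^(4)=-27

((0, 1, 0); (0, 2, 2); (0, 0, 1); (1, 0, 0))


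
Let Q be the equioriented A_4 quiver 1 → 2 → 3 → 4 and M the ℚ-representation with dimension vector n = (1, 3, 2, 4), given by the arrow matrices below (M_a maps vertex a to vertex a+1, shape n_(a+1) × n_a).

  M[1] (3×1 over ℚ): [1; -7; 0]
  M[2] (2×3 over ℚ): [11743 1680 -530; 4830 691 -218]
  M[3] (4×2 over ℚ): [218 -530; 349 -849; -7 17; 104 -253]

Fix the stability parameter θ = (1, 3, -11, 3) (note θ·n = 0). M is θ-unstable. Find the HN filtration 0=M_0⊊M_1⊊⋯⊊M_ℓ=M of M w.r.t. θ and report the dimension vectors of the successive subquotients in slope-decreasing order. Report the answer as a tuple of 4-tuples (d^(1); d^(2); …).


Interval decomposition of M: I[1,4], I[2,2], I[2,4], I[4,4]^2.
HN type (ℓ=3): μ^(1)=3; μ^(2)=-7/3; μ^(3)=-4

((0, 1, 0, 4); (1, 1, 1, 0); (0, 1, 1, 0))


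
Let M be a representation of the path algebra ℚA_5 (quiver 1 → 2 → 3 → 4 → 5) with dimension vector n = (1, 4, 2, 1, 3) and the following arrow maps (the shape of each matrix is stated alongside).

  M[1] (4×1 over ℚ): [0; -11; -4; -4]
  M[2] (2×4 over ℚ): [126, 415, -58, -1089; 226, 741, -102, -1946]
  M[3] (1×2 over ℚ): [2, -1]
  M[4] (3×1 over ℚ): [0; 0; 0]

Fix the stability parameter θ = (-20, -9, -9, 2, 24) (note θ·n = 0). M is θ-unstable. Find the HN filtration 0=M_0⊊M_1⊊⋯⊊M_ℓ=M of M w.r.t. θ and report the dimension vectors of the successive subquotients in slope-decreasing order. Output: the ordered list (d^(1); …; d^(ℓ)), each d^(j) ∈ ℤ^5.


Barcode: M ≅ I[1,4], I[2,2]^2, I[2,3], I[5,5]^3. HN layers by μ_θ (4 steps, strictly decreasing):
  μ^(1)=24; μ^(2)=2; μ^(3)=-9; μ^(4)=-20

((0, 0, 0, 0, 3); (0, 0, 0, 1, 0); (0, 4, 2, 0, 0); (1, 0, 0, 0, 0))


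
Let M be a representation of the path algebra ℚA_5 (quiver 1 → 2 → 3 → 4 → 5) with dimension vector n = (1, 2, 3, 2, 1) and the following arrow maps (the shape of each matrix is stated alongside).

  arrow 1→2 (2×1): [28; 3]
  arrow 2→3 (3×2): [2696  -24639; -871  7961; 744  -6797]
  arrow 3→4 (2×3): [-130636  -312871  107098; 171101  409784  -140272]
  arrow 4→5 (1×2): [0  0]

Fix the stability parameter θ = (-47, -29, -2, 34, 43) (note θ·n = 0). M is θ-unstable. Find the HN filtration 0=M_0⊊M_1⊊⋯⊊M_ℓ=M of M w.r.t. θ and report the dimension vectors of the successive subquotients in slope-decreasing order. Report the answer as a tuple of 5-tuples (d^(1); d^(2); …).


Interval decomposition of M: I[1,4], I[2,4], I[3,3], I[5,5].
HN type (ℓ=5): μ^(1)=43; μ^(2)=34; μ^(3)=-2; μ^(4)=-29; μ^(5)=-47

((0, 0, 0, 0, 1); (0, 0, 0, 2, 0); (0, 0, 3, 0, 0); (0, 2, 0, 0, 0); (1, 0, 0, 0, 0))


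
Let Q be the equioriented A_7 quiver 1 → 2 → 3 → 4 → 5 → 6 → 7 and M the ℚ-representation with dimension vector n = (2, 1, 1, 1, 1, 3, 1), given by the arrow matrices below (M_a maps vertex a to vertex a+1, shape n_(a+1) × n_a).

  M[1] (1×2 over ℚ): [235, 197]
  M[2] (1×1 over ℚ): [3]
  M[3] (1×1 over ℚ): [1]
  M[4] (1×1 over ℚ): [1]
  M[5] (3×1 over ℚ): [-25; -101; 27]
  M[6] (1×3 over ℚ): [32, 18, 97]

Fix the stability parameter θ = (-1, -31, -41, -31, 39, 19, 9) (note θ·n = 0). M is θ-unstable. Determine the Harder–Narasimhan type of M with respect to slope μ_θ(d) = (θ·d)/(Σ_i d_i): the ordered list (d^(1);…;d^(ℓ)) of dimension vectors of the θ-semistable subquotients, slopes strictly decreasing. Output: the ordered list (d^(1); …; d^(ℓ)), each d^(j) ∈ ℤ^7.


Via rank(M_{q-1}∘⋯∘M_p): M ≅ I[1,1], I[1,7], I[6,6]^2.
μ_θ-semistable layers: μ^(1)=67/3; μ^(2)=19; μ^(3)=-1; μ^(4)=-26

((0, 0, 0, 0, 1, 1, 1); (0, 0, 0, 0, 0, 2, 0); (1, 0, 0, 0, 0, 0, 0); (1, 1, 1, 1, 0, 0, 0))


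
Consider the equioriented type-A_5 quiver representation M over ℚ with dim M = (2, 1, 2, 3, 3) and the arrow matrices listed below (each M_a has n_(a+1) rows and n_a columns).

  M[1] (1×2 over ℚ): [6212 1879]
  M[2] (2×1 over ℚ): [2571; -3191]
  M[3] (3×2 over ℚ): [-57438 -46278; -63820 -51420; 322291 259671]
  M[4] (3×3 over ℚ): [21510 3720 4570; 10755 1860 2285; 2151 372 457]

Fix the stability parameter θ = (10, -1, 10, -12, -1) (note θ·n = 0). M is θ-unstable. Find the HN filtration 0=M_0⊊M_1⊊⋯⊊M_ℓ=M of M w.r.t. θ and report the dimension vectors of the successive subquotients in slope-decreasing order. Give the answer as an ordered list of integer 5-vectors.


Via rank(M_{q-1}∘⋯∘M_p): M ≅ I[1,1], I[1,3], I[3,5], I[4,4]^2, I[5,5]^2.
μ_θ-semistable layers: μ^(1)=10; μ^(2)=9/2; μ^(3)=-1; μ^(4)=-12

((1, 0, 1, 0, 0); (1, 1, 0, 0, 0); (0, 0, 1, 1, 3); (0, 0, 0, 2, 0))


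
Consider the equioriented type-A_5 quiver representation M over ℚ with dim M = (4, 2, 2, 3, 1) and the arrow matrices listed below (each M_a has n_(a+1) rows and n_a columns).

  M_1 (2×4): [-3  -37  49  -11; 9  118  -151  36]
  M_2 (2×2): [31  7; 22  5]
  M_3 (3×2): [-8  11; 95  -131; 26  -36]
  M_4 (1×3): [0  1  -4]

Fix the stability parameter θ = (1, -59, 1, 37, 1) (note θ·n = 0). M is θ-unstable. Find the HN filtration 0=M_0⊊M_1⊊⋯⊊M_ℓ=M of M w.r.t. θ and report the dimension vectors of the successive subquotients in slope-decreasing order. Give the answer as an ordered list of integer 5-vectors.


Interval decomposition of M: I[1,1]^2, I[1,4], I[1,5], I[4,4].
HN type (ℓ=4): μ^(1)=37; μ^(2)=19; μ^(3)=1; μ^(4)=-29

((0, 0, 0, 2, 0); (0, 0, 0, 1, 1); (2, 0, 2, 0, 0); (2, 2, 0, 0, 0))


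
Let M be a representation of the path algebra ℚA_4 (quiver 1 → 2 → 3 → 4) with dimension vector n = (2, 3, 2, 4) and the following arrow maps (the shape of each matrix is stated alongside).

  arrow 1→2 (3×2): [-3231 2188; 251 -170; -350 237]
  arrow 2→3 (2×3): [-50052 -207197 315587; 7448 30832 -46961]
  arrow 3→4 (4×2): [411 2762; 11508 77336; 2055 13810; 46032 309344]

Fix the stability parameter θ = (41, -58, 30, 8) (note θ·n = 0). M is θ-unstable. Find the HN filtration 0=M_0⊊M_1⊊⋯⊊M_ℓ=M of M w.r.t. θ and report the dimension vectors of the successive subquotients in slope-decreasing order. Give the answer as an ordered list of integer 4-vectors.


Barcode: M ≅ I[1,3], I[1,4], I[2,2], I[4,4]^3. HN layers by μ_θ (5 steps, strictly decreasing):
  μ^(1)=30; μ^(2)=19; μ^(3)=8; μ^(4)=-17/2; μ^(5)=-58

((0, 0, 1, 0); (0, 0, 1, 1); (0, 0, 0, 3); (2, 2, 0, 0); (0, 1, 0, 0))


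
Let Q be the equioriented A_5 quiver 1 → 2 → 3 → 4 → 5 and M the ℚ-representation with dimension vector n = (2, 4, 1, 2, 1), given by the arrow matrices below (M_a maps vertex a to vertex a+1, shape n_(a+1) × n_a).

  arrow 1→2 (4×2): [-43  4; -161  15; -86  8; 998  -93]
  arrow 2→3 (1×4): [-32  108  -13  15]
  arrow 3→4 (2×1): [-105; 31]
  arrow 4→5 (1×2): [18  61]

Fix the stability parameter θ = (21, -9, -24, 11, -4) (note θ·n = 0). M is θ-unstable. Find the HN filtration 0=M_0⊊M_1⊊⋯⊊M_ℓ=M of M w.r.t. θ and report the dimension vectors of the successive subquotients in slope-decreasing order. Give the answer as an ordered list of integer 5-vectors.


Via rank(M_{q-1}∘⋯∘M_p): M ≅ I[1,2], I[1,5], I[2,2]^2, I[4,4].
μ_θ-semistable layers: μ^(1)=11; μ^(2)=6; μ^(3)=7/2; μ^(4)=-4; μ^(5)=-9

((0, 0, 0, 1, 0); (1, 1, 0, 0, 0); (0, 0, 0, 1, 1); (1, 1, 1, 0, 0); (0, 2, 0, 0, 0))


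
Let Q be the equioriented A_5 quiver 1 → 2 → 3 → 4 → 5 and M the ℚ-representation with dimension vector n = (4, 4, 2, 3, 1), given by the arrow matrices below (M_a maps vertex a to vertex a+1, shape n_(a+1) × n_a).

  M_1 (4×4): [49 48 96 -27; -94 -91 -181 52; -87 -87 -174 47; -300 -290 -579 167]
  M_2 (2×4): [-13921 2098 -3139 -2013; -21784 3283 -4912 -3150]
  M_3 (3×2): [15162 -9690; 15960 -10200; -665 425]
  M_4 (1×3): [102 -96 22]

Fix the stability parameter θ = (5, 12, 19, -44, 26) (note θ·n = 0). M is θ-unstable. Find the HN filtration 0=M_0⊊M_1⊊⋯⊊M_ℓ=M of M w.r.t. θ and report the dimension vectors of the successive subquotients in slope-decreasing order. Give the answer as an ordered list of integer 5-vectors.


Barcode: M ≅ I[1,2]^2, I[1,3], I[1,5], I[4,4]^2. HN layers by μ_θ (6 steps, strictly decreasing):
  μ^(1)=26; μ^(2)=19; μ^(3)=12; μ^(4)=5; μ^(5)=-2; μ^(6)=-44

((0, 0, 0, 0, 1); (0, 0, 1, 0, 0); (0, 3, 0, 0, 0); (3, 0, 0, 0, 0); (1, 1, 1, 1, 0); (0, 0, 0, 2, 0))


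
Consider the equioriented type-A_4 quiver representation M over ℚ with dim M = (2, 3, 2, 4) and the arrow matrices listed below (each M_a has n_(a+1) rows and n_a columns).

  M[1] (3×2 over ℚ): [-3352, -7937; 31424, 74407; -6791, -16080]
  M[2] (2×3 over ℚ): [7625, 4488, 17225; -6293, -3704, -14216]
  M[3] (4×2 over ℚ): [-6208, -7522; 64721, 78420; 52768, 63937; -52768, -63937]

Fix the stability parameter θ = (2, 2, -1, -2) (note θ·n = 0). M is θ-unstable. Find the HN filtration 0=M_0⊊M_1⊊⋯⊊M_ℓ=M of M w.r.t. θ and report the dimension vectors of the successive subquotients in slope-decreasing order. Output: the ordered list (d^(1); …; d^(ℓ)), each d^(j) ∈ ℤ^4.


Via rank(M_{q-1}∘⋯∘M_p): M ≅ I[1,4]^2, I[2,2], I[4,4]^2.
μ_θ-semistable layers: μ^(1)=2; μ^(2)=1/4; μ^(3)=-2

((0, 1, 0, 0); (2, 2, 2, 2); (0, 0, 0, 2))


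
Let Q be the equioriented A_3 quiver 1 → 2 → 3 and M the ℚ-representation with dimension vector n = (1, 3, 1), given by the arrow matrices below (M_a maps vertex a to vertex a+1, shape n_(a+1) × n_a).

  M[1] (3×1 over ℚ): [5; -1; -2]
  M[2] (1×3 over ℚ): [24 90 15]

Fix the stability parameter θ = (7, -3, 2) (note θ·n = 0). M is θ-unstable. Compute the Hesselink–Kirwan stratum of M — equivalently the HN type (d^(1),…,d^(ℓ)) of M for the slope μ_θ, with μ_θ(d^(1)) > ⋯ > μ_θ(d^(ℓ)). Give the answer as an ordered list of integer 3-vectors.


Via rank(M_{q-1}∘⋯∘M_p): M ≅ I[1,2], I[2,2], I[2,3].
μ_θ-semistable layers: μ^(1)=2; μ^(2)=-3

((1, 1, 1); (0, 2, 0))


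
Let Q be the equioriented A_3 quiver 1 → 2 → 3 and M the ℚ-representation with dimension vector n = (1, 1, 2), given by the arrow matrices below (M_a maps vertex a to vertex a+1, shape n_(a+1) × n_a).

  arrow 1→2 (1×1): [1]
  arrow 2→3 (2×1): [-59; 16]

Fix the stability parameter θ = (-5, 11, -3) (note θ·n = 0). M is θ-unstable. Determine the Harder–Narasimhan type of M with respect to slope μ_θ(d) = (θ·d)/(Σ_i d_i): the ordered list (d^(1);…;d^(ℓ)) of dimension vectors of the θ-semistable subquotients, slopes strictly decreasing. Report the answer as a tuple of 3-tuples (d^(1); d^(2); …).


Via rank(M_{q-1}∘⋯∘M_p): M ≅ I[1,3], I[3,3].
μ_θ-semistable layers: μ^(1)=4; μ^(2)=-3; μ^(3)=-5

((0, 1, 1); (0, 0, 1); (1, 0, 0))


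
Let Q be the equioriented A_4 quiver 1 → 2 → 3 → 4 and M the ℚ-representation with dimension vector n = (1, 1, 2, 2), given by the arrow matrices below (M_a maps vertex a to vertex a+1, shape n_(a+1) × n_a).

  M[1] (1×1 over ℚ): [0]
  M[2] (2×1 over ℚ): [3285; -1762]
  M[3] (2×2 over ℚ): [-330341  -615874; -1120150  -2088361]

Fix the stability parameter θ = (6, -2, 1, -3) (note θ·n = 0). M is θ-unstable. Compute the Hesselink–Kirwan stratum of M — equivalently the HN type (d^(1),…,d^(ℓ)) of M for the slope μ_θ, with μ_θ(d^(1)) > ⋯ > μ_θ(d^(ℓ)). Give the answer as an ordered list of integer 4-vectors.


Via rank(M_{q-1}∘⋯∘M_p): M ≅ I[1,1], I[2,4], I[3,4].
μ_θ-semistable layers: μ^(1)=6; μ^(2)=-1; μ^(3)=-2

((1, 0, 0, 0); (0, 0, 2, 2); (0, 1, 0, 0))
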